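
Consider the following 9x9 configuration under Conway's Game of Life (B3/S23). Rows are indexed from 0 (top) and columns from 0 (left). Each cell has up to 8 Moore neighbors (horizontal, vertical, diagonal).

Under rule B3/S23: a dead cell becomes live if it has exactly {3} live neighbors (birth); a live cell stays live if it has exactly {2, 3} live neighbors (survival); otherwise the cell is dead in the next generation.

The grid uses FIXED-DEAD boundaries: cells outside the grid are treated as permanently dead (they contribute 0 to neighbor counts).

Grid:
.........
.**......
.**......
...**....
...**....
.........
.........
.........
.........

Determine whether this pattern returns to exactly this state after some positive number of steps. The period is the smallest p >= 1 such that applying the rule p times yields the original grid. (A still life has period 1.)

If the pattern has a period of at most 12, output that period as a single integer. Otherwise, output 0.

Simulating and comparing each generation to the original:
Gen 0 (original, given above): 8 live cells
Gen 1: 6 live cells, differs from original
Gen 2: 8 live cells, MATCHES original -> period = 2

Answer: 2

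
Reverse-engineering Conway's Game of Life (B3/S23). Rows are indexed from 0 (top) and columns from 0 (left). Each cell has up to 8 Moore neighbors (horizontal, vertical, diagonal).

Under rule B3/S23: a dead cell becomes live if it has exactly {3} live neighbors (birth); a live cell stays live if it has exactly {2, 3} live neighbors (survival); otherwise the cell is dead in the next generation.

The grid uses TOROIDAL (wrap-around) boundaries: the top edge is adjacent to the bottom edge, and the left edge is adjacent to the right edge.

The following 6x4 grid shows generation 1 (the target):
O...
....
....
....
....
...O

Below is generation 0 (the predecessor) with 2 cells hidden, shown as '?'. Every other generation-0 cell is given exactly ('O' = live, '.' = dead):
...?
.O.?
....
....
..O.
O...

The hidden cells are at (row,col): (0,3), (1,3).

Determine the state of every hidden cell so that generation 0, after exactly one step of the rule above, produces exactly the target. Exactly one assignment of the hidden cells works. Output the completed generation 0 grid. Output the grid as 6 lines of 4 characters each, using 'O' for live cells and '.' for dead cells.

Hidden generation-0 cells (in order): (0,3), (1,3).
A hidden cell only influences target cells in its own 3x3 neighborhood. Try each of the 2^2 = 4 assignments, step the completed generation 0 forward once under B3/S23, and compare with the target:
  (0,3)=. (1,3)=. -> step gives (0,0)='.' but target has 'O' -> reject
  (0,3)=. (1,3)=O -> step gives (5,3)='.' but target has 'O' -> reject
  (0,3)=O (1,3)=. -> step reproduces the target at every cell -> ACCEPT
  (0,3)=O (1,3)=O -> step gives (0,0)='.' but target has 'O' -> reject
Unique solution: (0,3)=live, (1,3)=dead.
Check: live-neighbor counts of every cell in the completed generation 0:
3221
2021
1110
0111
1202
1223
Applying B3/S23 to generation 0 with these counts gives:
O...
....
....
....
....
...O
which matches the target exactly.

Answer: ...O
.O..
....
....
..O.
O...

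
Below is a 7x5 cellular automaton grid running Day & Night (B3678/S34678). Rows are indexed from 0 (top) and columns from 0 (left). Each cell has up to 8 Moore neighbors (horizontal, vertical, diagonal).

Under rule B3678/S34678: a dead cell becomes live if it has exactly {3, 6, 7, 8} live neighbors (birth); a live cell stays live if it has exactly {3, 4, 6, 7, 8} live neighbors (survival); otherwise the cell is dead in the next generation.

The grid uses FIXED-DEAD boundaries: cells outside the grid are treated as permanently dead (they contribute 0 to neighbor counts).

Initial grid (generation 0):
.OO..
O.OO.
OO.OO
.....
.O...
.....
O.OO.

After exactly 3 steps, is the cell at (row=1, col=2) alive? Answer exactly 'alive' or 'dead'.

Simulating step by step:
Generation 0 (given above): 13 live cells
Generation 1: 14 live cells
.OOO.
OO.OO
.O.O.
OOO..
.....
.OO..
.....
Generation 2: 16 live cells
OOOOO
OOOOO
..OOO
.OO..
O....
.....
.....
Generation 3: 14 live cells
O...O
OOOO.
OOOOO
.OO..
.O...
.....
.....

Cell (1,2) at generation 3: 1 -> alive

Answer: alive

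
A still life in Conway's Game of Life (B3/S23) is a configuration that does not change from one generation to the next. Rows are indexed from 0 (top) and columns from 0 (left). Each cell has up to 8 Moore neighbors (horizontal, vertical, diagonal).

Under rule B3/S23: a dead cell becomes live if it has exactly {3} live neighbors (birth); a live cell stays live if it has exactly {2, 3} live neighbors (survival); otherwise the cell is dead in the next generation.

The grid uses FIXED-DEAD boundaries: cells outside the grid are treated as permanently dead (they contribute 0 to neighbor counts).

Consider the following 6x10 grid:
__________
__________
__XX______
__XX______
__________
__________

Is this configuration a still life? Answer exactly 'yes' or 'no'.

Answer: yes

Derivation:
Compute generation 1 and compare to generation 0 (given above):
Generation 1:
__________
__________
__XX______
__XX______
__________
__________
The grids are IDENTICAL -> still life.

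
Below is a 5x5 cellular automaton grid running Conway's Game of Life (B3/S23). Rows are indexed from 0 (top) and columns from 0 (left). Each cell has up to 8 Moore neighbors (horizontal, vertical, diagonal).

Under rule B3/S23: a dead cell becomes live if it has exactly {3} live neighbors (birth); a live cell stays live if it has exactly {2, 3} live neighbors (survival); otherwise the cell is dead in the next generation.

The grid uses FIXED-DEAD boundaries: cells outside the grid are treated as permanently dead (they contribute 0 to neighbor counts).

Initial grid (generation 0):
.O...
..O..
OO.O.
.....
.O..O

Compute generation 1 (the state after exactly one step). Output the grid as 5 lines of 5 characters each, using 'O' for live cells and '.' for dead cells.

Answer: .....
O.O..
.OO..
OOO..
.....

Derivation:
Simulating step by step:
Generation 0 (given above): 7 live cells
Generation 1: 7 live cells
(generation 1 grid is the final answer)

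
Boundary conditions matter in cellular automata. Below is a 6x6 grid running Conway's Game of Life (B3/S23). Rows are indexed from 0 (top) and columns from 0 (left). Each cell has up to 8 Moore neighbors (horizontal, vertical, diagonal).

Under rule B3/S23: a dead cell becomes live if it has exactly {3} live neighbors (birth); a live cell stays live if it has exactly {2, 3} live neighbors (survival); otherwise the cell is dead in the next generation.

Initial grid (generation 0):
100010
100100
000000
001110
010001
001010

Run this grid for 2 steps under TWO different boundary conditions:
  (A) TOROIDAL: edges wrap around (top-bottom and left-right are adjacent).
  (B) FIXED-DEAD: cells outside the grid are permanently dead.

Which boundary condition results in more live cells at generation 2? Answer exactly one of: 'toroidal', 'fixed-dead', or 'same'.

Answer: toroidal

Derivation:
Under TOROIDAL boundary, generation 2:
011110
000111
001011
011011
010001
010110
Population = 19

Under FIXED-DEAD boundary, generation 2:
000000
000000
001010
011011
001110
000000
Population = 9

Comparison: toroidal=19, fixed-dead=9 -> toroidal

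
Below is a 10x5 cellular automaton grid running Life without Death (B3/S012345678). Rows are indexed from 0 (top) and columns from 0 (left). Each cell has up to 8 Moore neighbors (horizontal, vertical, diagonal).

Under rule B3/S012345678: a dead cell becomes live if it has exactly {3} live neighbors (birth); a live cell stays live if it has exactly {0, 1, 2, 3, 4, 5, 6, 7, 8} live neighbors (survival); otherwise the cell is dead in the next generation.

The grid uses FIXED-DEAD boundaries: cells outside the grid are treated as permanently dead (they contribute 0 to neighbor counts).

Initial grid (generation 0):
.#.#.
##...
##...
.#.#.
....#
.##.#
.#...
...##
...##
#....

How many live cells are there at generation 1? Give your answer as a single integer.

Answer: 26

Derivation:
Simulating step by step:
Generation 0 (given above): 18 live cells
Generation 1: 26 live cells
####.
##...
##...
####.
.#..#
.####
.#..#
..###
...##
#....
Population at generation 1: 26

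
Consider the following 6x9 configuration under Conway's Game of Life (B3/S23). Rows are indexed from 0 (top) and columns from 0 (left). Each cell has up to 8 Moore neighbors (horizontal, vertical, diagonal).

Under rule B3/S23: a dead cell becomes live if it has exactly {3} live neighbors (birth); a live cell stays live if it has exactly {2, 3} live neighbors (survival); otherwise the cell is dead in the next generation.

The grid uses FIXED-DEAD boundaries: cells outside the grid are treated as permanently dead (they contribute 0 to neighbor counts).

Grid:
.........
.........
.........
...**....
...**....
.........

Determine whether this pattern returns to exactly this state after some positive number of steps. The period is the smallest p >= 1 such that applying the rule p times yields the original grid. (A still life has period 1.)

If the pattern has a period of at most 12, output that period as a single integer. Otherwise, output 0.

Simulating and comparing each generation to the original:
Gen 0 (original, given above): 4 live cells
Gen 1: 4 live cells, MATCHES original -> period = 1

Answer: 1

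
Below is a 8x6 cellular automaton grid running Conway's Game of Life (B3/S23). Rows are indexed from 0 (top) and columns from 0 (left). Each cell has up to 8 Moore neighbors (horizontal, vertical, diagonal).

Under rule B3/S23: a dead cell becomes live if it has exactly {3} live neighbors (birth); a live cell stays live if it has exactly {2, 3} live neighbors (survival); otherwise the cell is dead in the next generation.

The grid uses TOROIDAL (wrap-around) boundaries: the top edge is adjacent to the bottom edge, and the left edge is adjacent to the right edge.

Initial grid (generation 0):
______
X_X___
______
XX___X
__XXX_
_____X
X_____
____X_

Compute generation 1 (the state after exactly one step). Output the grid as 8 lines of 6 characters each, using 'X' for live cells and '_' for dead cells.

Simulating step by step:
Generation 0 (given above): 11 live cells
Generation 1: 15 live cells
(generation 1 grid is the final answer)

Answer: ______
______
_____X
XXXXXX
_XXXX_
___XXX
_____X
______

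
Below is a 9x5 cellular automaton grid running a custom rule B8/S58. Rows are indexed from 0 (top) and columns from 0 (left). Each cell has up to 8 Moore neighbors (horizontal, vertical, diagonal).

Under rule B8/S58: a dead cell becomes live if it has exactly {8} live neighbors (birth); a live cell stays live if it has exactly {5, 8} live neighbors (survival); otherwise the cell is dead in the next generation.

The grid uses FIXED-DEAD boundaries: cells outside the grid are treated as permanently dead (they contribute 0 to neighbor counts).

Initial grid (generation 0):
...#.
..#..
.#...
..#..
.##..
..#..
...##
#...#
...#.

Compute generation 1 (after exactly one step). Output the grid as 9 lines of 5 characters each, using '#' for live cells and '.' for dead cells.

Answer: .....
.....
.....
.....
.....
.....
.....
.....
.....

Derivation:
Simulating step by step:
Generation 0 (given above): 12 live cells
Generation 1: 0 live cells
(generation 1 grid is the final answer)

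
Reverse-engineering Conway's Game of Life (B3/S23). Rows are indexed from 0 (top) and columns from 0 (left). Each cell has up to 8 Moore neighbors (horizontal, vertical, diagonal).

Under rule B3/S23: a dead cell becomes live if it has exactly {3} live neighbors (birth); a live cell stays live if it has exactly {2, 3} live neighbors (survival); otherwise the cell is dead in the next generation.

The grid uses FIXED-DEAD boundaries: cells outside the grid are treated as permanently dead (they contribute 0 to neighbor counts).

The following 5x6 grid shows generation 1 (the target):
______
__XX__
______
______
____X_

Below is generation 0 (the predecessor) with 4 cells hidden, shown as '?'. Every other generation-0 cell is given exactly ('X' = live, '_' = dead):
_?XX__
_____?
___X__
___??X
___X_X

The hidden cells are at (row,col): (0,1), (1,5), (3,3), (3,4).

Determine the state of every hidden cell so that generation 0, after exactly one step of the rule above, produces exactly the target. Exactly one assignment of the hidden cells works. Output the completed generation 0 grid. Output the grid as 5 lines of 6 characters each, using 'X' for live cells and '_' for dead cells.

Answer: __XX__
______
___X__
_____X
___X_X

Derivation:
Hidden generation-0 cells (in order): (0,1), (1,5), (3,3), (3,4).
A hidden cell only influences target cells in its own 3x3 neighborhood. Try each of the 2^4 = 16 assignments, step the completed generation 0 forward once under B3/S23, and compare with the target:
  (0,1)=_ (1,5)=_ (3,3)=_ (3,4)=_ -> step reproduces the target at every cell -> ACCEPT
  (0,1)=_ (1,5)=_ (3,3)=_ (3,4)=X -> step gives (2,4)='X' but target has '_' -> reject
  (0,1)=_ (1,5)=_ (3,3)=X (3,4)=_ -> step gives (2,4)='X' but target has '_' -> reject
  (0,1)=_ (1,5)=_ (3,3)=X (3,4)=X -> step gives (2,3)='X' but target has '_' -> reject
  (0,1)=_ (1,5)=X (3,3)=_ (3,4)=_ -> step gives (1,4)='X' but target has '_' -> reject
  (0,1)=_ (1,5)=X (3,3)=_ (3,4)=X -> step gives (1,4)='X' but target has '_' -> reject
  (0,1)=_ (1,5)=X (3,3)=X (3,4)=_ -> step gives (1,4)='X' but target has '_' -> reject
  (0,1)=_ (1,5)=X (3,3)=X (3,4)=X -> step gives (1,4)='X' but target has '_' -> reject
  (0,1)=X (1,5)=_ (3,3)=_ (3,4)=_ -> step gives (0,2)='X' but target has '_' -> reject
  (0,1)=X (1,5)=_ (3,3)=_ (3,4)=X -> step gives (0,2)='X' but target has '_' -> reject
  (0,1)=X (1,5)=_ (3,3)=X (3,4)=_ -> step gives (0,2)='X' but target has '_' -> reject
  (0,1)=X (1,5)=_ (3,3)=X (3,4)=X -> step gives (0,2)='X' but target has '_' -> reject
  (0,1)=X (1,5)=X (3,3)=_ (3,4)=_ -> step gives (0,2)='X' but target has '_' -> reject
  (0,1)=X (1,5)=X (3,3)=_ (3,4)=X -> step gives (0,2)='X' but target has '_' -> reject
  (0,1)=X (1,5)=X (3,3)=X (3,4)=_ -> step gives (0,2)='X' but target has '_' -> reject
  (0,1)=X (1,5)=X (3,3)=X (3,4)=X -> step gives (0,2)='X' but target has '_' -> reject
Unique solution: (0,1)=dead, (1,5)=dead, (3,3)=dead, (3,4)=dead.
Check: live-neighbor counts of every cell in the completed generation 0:
011110
013320
001021
002241
001031
Applying B3/S23 to generation 0 with these counts gives:
______
__XX__
______
______
____X_
which matches the target exactly.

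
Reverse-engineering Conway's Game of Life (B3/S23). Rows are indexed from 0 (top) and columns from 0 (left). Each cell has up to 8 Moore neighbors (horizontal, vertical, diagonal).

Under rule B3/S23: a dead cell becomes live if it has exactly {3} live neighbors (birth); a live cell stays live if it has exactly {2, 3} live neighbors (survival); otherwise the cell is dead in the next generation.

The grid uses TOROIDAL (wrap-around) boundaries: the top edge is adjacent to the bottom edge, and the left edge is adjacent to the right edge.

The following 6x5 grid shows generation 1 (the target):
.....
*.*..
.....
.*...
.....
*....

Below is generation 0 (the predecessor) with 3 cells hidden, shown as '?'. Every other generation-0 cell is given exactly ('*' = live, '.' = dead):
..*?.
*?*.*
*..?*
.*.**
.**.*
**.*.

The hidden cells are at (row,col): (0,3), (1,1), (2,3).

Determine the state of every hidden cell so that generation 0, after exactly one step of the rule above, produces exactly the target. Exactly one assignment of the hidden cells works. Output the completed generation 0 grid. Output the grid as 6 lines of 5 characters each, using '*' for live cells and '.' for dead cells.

Answer: ..**.
*.*.*
*..**
.*.**
.**.*
**.*.

Derivation:
Hidden generation-0 cells (in order): (0,3), (1,1), (2,3).
A hidden cell only influences target cells in its own 3x3 neighborhood. Try each of the 2^3 = 8 assignments, step the completed generation 0 forward once under B3/S23, and compare with the target:
  (0,3)=. (1,1)=. (2,3)=. -> step gives (0,2)='*' but target has '.' -> reject
  (0,3)=. (1,1)=. (2,3)=* -> step gives (0,2)='*' but target has '.' -> reject
  (0,3)=. (1,1)=* (2,3)=. -> step gives (1,0)='.' but target has '*' -> reject
  (0,3)=. (1,1)=* (2,3)=* -> step gives (1,0)='.' but target has '*' -> reject
  (0,3)=* (1,1)=. (2,3)=. -> step gives (2,2)='*' but target has '.' -> reject
  (0,3)=* (1,1)=. (2,3)=* -> step reproduces the target at every cell -> ACCEPT
  (0,3)=* (1,1)=* (2,3)=. -> step gives (1,0)='.' but target has '*' -> reject
  (0,3)=* (1,1)=* (2,3)=* -> step gives (1,0)='.' but target has '*' -> reject
Unique solution: (0,3)=live, (1,1)=dead, (2,3)=live.
Check: live-neighbor counts of every cell in the completed generation 0:
45445
34365
54456
63555
64554
34644
Applying B3/S23 to generation 0 with these counts gives:
.....
*.*..
.....
.*...
.....
*....
which matches the target exactly.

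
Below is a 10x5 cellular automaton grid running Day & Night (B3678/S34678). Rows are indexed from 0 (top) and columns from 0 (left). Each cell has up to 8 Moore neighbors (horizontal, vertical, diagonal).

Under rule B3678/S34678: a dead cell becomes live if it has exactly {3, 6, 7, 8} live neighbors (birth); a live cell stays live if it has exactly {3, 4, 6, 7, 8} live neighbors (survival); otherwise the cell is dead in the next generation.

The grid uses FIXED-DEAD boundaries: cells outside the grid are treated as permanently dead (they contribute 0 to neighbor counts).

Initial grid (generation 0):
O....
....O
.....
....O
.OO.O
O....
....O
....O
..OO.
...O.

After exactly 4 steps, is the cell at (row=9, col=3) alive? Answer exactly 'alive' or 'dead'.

Answer: dead

Derivation:
Simulating step by step:
Generation 0 (given above): 12 live cells
Generation 1: 7 live cells
.....
.....
.....
...O.
...O.
.O.O.
.....
.....
...OO
..O..
Generation 2: 3 live cells
.....
.....
.....
.....
....O
..O..
.....
.....
.....
...O.
Generation 3: 0 live cells
.....
.....
.....
.....
.....
.....
.....
.....
.....
.....
Generation 4: 0 live cells
.....
.....
.....
.....
.....
.....
.....
.....
.....
.....

Cell (9,3) at generation 4: 0 -> dead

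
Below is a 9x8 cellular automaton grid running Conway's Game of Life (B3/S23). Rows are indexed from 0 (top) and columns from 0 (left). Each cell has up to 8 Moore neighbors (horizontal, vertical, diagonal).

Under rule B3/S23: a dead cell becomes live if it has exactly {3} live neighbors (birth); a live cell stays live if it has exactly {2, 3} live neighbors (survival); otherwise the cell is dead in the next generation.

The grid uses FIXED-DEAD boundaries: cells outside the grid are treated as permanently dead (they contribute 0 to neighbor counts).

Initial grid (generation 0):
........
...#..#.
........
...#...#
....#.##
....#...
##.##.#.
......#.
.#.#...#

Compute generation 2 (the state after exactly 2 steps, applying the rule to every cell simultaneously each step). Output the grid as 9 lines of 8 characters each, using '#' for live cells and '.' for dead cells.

Answer: ........
........
........
....#..#
...##...
.......#
..#.....
..##.##.
....###.

Derivation:
Simulating step by step:
Generation 0 (given above): 17 live cells
Generation 1: 19 live cells
........
........
........
......##
...#####
....#.##
...##...
##.#####
........
Generation 2: 13 live cells
(generation 2 grid is the final answer)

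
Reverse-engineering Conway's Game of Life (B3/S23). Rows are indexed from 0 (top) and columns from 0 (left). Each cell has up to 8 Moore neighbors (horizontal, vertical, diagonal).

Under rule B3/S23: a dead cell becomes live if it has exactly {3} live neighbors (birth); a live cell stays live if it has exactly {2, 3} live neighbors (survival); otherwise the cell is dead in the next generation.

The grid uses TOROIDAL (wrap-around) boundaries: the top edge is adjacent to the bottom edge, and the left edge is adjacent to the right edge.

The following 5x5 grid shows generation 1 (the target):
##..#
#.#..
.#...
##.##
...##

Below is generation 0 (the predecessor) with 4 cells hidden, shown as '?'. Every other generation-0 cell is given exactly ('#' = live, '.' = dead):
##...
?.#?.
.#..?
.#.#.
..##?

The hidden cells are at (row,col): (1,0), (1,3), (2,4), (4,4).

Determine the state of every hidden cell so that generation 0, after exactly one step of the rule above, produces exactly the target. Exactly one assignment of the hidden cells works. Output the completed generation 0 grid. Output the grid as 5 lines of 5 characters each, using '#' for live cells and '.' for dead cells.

Answer: ##...
..#..
.#...
.#.#.
..###

Derivation:
Hidden generation-0 cells (in order): (1,0), (1,3), (2,4), (4,4).
A hidden cell only influences target cells in its own 3x3 neighborhood. Try each of the 2^4 = 16 assignments, step the completed generation 0 forward once under B3/S23, and compare with the target:
  (1,0)=. (1,3)=. (2,4)=. (4,4)=. -> step gives (0,0)='.' but target has '#' -> reject
  (1,0)=. (1,3)=. (2,4)=. (4,4)=# -> step reproduces the target at every cell -> ACCEPT
  (1,0)=. (1,3)=. (2,4)=# (4,4)=. -> step gives (0,0)='.' but target has '#' -> reject
  (1,0)=. (1,3)=. (2,4)=# (4,4)=# -> step gives (1,0)='.' but target has '#' -> reject
  (1,0)=. (1,3)=# (2,4)=. (4,4)=. -> step gives (0,0)='.' but target has '#' -> reject
  (1,0)=. (1,3)=# (2,4)=. (4,4)=# -> step gives (0,4)='.' but target has '#' -> reject
  (1,0)=. (1,3)=# (2,4)=# (4,4)=. -> step gives (0,0)='.' but target has '#' -> reject
  (1,0)=. (1,3)=# (2,4)=# (4,4)=# -> step gives (0,4)='.' but target has '#' -> reject
  (1,0)=# (1,3)=. (2,4)=. (4,4)=. -> step gives (0,1)='.' but target has '#' -> reject
  (1,0)=# (1,3)=. (2,4)=. (4,4)=# -> step gives (0,1)='.' but target has '#' -> reject
  (1,0)=# (1,3)=. (2,4)=# (4,4)=. -> step gives (0,1)='.' but target has '#' -> reject
  (1,0)=# (1,3)=. (2,4)=# (4,4)=# -> step gives (0,1)='.' but target has '#' -> reject
  (1,0)=# (1,3)=# (2,4)=. (4,4)=. -> step gives (0,1)='.' but target has '#' -> reject
  (1,0)=# (1,3)=# (2,4)=. (4,4)=# -> step gives (0,1)='.' but target has '#' -> reject
  (1,0)=# (1,3)=# (2,4)=# (4,4)=. -> step gives (0,1)='.' but target has '#' -> reject
  (1,0)=# (1,3)=# (2,4)=# (4,4)=# -> step gives (0,1)='.' but target has '#' -> reject
Unique solution: (1,0)=dead, (1,3)=dead, (2,4)=dead, (4,4)=live.
Check: live-neighbor counts of every cell in the completed generation 0:
23443
34211
22421
32533
44433
Applying B3/S23 to generation 0 with these counts gives:
##..#
#.#..
.#...
##.##
...##
which matches the target exactly.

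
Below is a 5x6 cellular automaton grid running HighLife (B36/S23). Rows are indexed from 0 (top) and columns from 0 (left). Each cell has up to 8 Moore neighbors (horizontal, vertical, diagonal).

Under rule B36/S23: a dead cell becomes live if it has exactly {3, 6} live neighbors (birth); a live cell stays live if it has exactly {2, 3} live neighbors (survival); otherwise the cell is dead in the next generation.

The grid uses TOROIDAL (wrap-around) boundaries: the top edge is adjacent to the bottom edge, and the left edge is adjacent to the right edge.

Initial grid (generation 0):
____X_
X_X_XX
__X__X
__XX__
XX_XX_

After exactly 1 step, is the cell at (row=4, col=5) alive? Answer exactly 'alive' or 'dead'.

Simulating step by step:
Generation 0 (given above): 13 live cells
Generation 1: 13 live cells
__X__X
XX__X_
X_X__X
X____X
_X__XX

Cell (4,5) at generation 1: 1 -> alive

Answer: alive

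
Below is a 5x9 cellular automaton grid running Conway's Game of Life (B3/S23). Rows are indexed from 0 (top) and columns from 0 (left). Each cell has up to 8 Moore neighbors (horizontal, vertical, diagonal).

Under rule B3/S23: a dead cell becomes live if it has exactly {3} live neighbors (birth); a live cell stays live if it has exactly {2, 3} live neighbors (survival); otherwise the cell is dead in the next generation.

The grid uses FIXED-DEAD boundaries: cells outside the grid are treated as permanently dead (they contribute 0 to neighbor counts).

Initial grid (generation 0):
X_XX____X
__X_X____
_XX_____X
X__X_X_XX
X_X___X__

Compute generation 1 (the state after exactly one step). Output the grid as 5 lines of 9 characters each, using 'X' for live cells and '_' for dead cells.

Answer: _XXX_____
_________
_XX_X__XX
X__X__XXX
_X____XX_

Derivation:
Simulating step by step:
Generation 0 (given above): 17 live cells
Generation 1: 16 live cells
(generation 1 grid is the final answer)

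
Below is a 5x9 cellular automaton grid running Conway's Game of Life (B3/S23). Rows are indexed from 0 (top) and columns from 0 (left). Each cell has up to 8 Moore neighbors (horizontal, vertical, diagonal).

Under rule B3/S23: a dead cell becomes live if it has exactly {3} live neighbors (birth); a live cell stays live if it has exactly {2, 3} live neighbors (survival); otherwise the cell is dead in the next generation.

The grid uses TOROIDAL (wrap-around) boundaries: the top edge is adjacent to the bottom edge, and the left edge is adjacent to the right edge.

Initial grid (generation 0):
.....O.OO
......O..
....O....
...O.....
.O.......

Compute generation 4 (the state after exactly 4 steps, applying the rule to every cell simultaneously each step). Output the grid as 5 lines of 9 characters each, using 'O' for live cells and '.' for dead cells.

Answer: .........
......O..
......O..
.........
.........

Derivation:
Simulating step by step:
Generation 0 (given above): 7 live cells
Generation 1: 5 live cells
......OO.
.....OOO.
.........
.........
.........
Generation 2: 5 live cells
.....O.O.
.....O.O.
......O..
.........
.........
Generation 3: 3 live cells
.........
.....O.O.
......O..
.........
.........
Generation 4: 2 live cells
(generation 4 grid is the final answer)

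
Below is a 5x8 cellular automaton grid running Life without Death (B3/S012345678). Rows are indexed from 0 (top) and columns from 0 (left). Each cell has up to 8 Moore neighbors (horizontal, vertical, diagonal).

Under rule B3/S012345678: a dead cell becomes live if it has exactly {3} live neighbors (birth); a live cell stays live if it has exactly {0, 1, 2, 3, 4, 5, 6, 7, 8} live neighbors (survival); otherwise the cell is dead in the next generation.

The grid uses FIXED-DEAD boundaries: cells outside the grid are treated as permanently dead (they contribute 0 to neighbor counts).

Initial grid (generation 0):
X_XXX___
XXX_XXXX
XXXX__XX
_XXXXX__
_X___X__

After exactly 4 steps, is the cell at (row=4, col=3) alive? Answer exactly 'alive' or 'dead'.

Answer: alive

Derivation:
Simulating step by step:
Generation 0 (given above): 24 live cells
Generation 1: 26 live cells
X_XXX_X_
XXX_XXXX
XXXX__XX
_XXXXX__
_X_X_X__
Generation 2: 27 live cells
X_XXX_XX
XXX_XXXX
XXXX__XX
_XXXXX__
_X_X_X__
Generation 3: 27 live cells
X_XXX_XX
XXX_XXXX
XXXX__XX
_XXXXX__
_X_X_X__
Generation 4: 27 live cells
X_XXX_XX
XXX_XXXX
XXXX__XX
_XXXXX__
_X_X_X__

Cell (4,3) at generation 4: 1 -> alive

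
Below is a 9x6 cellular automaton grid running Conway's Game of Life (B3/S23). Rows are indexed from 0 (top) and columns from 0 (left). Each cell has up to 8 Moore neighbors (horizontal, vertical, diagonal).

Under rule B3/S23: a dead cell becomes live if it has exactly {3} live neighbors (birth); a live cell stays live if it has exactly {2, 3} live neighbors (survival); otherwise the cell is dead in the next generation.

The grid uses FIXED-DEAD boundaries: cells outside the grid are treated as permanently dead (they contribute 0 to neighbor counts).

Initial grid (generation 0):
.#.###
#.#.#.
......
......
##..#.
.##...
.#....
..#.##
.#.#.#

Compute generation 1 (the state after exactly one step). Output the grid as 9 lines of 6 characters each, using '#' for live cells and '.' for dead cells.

Simulating step by step:
Generation 0 (given above): 19 live cells
Generation 1: 23 live cells
(generation 1 grid is the final answer)

Answer: .#####
.##.##
......
......
###...
..#...
.#.#..
.#####
..##.#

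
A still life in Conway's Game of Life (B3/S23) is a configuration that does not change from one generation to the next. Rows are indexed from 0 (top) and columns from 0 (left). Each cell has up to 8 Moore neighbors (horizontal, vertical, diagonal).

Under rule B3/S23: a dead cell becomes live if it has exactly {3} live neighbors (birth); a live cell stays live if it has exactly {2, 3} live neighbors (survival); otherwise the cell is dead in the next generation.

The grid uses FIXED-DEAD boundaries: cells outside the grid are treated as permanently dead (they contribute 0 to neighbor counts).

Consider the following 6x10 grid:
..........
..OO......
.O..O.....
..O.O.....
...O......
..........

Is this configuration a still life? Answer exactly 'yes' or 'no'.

Compute generation 1 and compare to generation 0 (given above):
Generation 1:
..........
..OO......
.O..O.....
..O.O.....
...O......
..........
The grids are IDENTICAL -> still life.

Answer: yes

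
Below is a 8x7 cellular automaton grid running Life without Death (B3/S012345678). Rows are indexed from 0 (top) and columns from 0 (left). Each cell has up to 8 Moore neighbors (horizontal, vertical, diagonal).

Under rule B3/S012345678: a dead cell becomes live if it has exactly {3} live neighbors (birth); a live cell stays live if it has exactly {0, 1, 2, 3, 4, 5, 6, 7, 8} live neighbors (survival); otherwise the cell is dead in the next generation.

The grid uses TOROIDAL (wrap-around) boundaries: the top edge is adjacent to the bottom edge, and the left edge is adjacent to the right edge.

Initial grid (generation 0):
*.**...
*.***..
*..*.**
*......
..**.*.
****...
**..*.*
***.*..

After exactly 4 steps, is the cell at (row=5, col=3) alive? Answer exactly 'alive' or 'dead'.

Simulating step by step:
Generation 0 (given above): 27 live cells
Generation 1: 40 live cells
*.**..*
*.****.
*.**.**
****.*.
*.*****
****.*.
**..***
***.**.
Generation 2: 40 live cells
*.**..*
*.****.
*.**.**
****.*.
*.*****
****.*.
**..***
***.**.
Generation 3: 40 live cells
*.**..*
*.****.
*.**.**
****.*.
*.*****
****.*.
**..***
***.**.
Generation 4: 40 live cells
*.**..*
*.****.
*.**.**
****.*.
*.*****
****.*.
**..***
***.**.

Cell (5,3) at generation 4: 1 -> alive

Answer: alive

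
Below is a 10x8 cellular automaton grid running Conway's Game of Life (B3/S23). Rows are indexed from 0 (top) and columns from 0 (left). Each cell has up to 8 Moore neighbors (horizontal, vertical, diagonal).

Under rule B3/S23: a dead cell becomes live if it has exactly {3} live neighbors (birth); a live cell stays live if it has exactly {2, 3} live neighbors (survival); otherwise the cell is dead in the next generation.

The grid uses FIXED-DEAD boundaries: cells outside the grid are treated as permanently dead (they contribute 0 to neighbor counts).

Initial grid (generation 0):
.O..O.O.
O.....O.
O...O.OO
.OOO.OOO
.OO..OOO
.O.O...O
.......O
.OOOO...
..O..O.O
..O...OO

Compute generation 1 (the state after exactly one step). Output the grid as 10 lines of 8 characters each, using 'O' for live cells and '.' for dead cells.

Answer: .....O..
OO....O.
O.OOO...
O..O....
O....O..
.O.....O
.O..O...
.OOOO.O.
....OO.O
......OO

Derivation:
Simulating step by step:
Generation 0 (given above): 34 live cells
Generation 1: 26 live cells
(generation 1 grid is the final answer)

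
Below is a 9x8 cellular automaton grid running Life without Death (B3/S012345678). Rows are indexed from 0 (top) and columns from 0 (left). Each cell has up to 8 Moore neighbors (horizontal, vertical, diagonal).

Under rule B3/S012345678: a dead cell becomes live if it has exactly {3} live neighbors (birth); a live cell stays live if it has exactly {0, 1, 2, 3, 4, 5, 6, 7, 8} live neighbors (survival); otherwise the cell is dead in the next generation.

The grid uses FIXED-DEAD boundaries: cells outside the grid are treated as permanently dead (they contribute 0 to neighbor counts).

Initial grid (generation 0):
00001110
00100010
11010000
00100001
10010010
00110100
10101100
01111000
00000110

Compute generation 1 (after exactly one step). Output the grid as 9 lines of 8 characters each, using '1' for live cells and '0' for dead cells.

Answer: 00001110
01111010
11010000
10110001
11011010
00110110
10101100
01111010
00111110

Derivation:
Simulating step by step:
Generation 0 (given above): 26 live cells
Generation 1: 38 live cells
(generation 1 grid is the final answer)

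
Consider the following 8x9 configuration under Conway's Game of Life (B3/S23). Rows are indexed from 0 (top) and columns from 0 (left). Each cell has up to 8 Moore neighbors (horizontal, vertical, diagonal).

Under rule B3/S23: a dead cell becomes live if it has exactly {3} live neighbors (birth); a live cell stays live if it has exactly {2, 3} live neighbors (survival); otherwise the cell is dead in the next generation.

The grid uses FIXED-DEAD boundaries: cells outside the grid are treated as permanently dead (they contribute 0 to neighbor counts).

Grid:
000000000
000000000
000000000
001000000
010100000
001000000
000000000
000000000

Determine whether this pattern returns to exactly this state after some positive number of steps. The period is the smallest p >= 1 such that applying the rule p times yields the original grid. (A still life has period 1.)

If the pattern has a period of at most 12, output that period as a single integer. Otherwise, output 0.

Simulating and comparing each generation to the original:
Gen 0 (original, given above): 4 live cells
Gen 1: 4 live cells, MATCHES original -> period = 1

Answer: 1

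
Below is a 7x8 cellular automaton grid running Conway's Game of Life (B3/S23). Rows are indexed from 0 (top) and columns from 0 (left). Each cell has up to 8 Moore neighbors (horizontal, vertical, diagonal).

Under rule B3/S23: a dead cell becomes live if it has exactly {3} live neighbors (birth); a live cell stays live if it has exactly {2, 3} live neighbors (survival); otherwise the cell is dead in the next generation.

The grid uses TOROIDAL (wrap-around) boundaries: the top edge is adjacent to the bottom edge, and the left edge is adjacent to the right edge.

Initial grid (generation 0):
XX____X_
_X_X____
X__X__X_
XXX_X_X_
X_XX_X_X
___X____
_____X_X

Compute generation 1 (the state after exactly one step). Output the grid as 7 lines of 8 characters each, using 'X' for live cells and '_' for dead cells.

Simulating step by step:
Generation 0 (given above): 21 live cells
Generation 1: 23 live cells
(generation 1 grid is the final answer)

Answer: XXX___XX
_X______
X__XXX__
____X_X_
X____XXX
X_XX___X
X_____XX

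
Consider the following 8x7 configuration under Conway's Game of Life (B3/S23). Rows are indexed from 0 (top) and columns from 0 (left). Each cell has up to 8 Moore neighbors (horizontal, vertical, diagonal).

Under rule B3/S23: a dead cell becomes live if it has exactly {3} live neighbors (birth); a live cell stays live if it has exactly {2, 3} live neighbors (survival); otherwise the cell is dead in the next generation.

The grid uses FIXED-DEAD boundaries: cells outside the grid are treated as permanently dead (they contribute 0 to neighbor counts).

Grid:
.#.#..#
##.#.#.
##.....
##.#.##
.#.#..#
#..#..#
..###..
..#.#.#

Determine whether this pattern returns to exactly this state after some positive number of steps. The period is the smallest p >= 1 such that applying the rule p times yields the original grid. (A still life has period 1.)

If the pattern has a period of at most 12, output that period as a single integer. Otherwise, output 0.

Answer: 0

Derivation:
Simulating and comparing each generation to the original:
Gen 0 (original, given above): 26 live cells
Gen 1: 20 live cells, differs from original
Gen 2: 17 live cells, differs from original
Gen 3: 11 live cells, differs from original
Gen 4: 6 live cells, differs from original
Gen 5: 4 live cells, differs from original
Gen 6: 2 live cells, differs from original
Gen 7: 0 live cells, differs from original
Gen 8: 0 live cells, differs from original
Gen 9: 0 live cells, differs from original
Gen 10: 0 live cells, differs from original
Gen 11: 0 live cells, differs from original
Gen 12: 0 live cells, differs from original
No period found within 12 steps.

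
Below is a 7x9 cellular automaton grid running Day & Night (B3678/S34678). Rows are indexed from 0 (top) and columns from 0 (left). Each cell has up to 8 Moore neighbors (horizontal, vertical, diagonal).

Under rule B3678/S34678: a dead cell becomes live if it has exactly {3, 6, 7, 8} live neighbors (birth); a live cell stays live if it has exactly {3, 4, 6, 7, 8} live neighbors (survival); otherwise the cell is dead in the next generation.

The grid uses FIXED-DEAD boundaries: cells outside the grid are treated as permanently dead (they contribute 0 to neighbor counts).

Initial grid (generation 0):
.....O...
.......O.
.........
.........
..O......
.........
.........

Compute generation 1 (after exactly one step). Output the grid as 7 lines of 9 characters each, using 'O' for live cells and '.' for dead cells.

Simulating step by step:
Generation 0 (given above): 3 live cells
Generation 1: 0 live cells
(generation 1 grid is the final answer)

Answer: .........
.........
.........
.........
.........
.........
.........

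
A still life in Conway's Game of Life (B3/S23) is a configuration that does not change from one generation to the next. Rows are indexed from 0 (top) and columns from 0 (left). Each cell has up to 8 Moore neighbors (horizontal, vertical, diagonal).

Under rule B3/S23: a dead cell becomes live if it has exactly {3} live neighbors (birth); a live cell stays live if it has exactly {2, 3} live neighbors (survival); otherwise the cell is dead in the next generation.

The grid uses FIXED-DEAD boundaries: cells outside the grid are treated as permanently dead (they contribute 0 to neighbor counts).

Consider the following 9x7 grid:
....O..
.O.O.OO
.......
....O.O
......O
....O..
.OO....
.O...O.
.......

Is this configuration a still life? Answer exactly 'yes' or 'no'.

Compute generation 1 and compare to generation 0 (given above):
Generation 1:
....OO.
....OO.
....O.O
.....O.
.......
.......
.OO....
.OO....
.......
Cell (0,5) differs: gen0=0 vs gen1=1 -> NOT a still life.

Answer: no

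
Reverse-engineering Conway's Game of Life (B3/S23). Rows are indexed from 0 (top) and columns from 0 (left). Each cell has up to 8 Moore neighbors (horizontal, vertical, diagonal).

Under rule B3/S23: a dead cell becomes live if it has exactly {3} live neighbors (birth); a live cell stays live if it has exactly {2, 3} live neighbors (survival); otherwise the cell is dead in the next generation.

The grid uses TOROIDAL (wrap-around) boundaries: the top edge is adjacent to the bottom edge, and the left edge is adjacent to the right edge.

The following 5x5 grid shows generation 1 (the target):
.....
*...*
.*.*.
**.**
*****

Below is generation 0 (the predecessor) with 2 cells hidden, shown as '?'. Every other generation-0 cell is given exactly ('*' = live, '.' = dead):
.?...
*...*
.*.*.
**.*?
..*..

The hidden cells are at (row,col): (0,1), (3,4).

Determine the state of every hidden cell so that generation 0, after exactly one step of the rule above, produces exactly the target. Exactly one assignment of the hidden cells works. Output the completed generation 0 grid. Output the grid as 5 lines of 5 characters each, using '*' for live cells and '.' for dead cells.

Hidden generation-0 cells (in order): (0,1), (3,4).
A hidden cell only influences target cells in its own 3x3 neighborhood. Try each of the 2^2 = 4 assignments, step the completed generation 0 forward once under B3/S23, and compare with the target:
  (0,1)=. (3,4)=. -> step gives (4,0)='.' but target has '*' -> reject
  (0,1)=. (3,4)=* -> step reproduces the target at every cell -> ACCEPT
  (0,1)=* (3,4)=. -> step gives (0,0)='*' but target has '.' -> reject
  (0,1)=* (3,4)=* -> step gives (0,0)='*' but target has '.' -> reject
Unique solution: (0,1)=dead, (3,4)=live.
Check: live-neighbor counts of every cell in the completed generation 0:
22122
22222
63436
33533
33233
Applying B3/S23 to generation 0 with these counts gives:
.....
*...*
.*.*.
**.**
*****
which matches the target exactly.

Answer: .....
*...*
.*.*.
**.**
..*..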